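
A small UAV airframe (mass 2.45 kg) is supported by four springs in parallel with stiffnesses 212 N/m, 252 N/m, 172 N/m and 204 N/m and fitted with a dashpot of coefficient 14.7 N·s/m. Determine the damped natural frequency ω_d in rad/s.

18.3 rad/s

Parallel springs add: k_eq = 212 + 252 + 172 + 204 = 840.0 N/m.
ω_n = √(k_eq/m) = √(840.0/2.45) = 18.52 rad/s.
Critical damping c_c = 2√(k_eq·m) = 2√(840.0 × 2.45) = 90.73 N·s/m, so ζ = c/c_c = 14.7/90.73 = 0.1620.
ω_d = ω_n√(1 − ζ²) = 18.52 × √(1 − 0.0263) = 18.27 rad/s.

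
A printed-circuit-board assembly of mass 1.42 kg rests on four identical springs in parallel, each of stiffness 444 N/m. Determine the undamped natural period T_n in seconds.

0.178 s

Parallel springs add: k_eq = 4 × 444 = 1776 N/m.
ω_n = √(k_eq/m) = √(1776/1.42) = √1251 = 35.37 rad/s.
T_n = 2π/ω_n = 6.283/35.37 = 0.1777 s.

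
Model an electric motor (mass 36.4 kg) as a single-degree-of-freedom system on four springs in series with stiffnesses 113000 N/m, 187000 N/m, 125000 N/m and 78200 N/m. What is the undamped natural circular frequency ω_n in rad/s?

Series springs: 1/k_eq = 1/113000 + 1/187000 + 1/125000 + 1/78200 = 3.498×10^-5, so k_eq = 28580 N/m.
ω_n = √(k_eq/m) = √(28580/36.4) = √785.3 = 28.02 rad/s.

28.0 rad/s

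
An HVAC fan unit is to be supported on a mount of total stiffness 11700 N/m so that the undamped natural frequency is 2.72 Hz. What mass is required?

ω_n = 2πf_n = 2π × 2.72 = 17.09 rad/s.
m = k/ω_n² = 11700/17.09² = 11700/292.1 = 40.06 kg.

40.1 kg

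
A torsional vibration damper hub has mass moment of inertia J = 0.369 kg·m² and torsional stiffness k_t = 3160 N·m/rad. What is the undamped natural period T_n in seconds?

0.0679 s

ω_n = √(k_t/J) = √(3160/0.369) = √8564 = 92.54 rad/s.
T_n = 2π/ω_n = 6.283/92.54 = 0.06790 s.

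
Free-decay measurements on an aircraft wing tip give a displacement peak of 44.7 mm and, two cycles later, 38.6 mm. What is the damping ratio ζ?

0.0117

Logarithmic decrement δ = (1/n)·ln(x₀/x_n) = (1/2)·ln(44.7/38.6) = (1/2)·ln(1.158) = 0.07336.
ζ = δ/√(4π² + δ²) = 0.07336/√(39.48 + 0.00538) = 0.07336/6.284 = 0.01167.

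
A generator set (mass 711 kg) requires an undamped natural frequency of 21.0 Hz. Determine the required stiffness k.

12400000 N/m

ω_n = 2πf_n = 2π × 21.0 = 131.9 rad/s.
k = m·ω_n² = 711 × 131.9² = 711 × 17410 = 12380000 N/m.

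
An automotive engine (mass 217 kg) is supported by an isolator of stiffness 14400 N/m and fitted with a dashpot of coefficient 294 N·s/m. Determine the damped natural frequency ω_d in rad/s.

8.12 rad/s

ω_n = √(k/m) = √(14400/217) = 8.146 rad/s.
Critical damping c_c = 2√(k·m) = 2√(14400 × 217) = 3535 N·s/m, so ζ = c/c_c = 294/3535 = 0.08316.
ω_d = ω_n√(1 − ζ²) = 8.146 × √(1 − 0.00692) = 8.118 rad/s.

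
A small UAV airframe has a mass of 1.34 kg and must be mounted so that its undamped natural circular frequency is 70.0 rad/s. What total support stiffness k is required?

k = m·ω_n² = 1.34 × 70.00² = 1.34 × 4900 = 6566 N/m.

6570 N/m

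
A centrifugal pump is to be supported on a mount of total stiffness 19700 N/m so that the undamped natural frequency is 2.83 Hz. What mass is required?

ω_n = 2πf_n = 2π × 2.83 = 17.78 rad/s.
m = k/ω_n² = 19700/17.78² = 19700/316.2 = 62.31 kg.

62.3 kg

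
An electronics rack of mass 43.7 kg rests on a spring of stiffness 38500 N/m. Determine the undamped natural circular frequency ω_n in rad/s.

ω_n = √(k/m) = √(38500/43.7) = √881.0 = 29.68 rad/s.

29.7 rad/s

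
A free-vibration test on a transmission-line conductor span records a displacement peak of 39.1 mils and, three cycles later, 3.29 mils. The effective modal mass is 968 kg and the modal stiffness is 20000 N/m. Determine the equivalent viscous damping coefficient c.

1150 N·s/m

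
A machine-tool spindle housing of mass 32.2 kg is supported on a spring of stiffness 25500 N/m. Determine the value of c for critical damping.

c_c = 2√(k·m) = 2√(25500 × 32.2) = 2 × 906.1 = 1812 N·s/m.

1810 N·s/m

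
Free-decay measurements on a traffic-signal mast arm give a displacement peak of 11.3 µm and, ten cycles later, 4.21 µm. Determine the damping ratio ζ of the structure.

Logarithmic decrement δ = (1/n)·ln(x₀/x_n) = (1/10)·ln(11.3/4.21) = (1/10)·ln(2.684) = 0.09873.
ζ = δ/√(4π² + δ²) = 0.09873/√(39.48 + 0.00975) = 0.09873/6.284 = 0.01571.

0.0157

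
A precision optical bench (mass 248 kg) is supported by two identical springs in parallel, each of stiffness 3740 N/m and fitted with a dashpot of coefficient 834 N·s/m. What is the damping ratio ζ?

0.306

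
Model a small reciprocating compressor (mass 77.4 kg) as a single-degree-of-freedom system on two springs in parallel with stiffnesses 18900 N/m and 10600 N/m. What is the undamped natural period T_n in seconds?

Parallel springs add: k_eq = 18900 + 10600 = 29500 N/m.
ω_n = √(k_eq/m) = √(29500/77.4) = √381.1 = 19.52 rad/s.
T_n = 2π/ω_n = 6.283/19.52 = 0.3218 s.

0.322 s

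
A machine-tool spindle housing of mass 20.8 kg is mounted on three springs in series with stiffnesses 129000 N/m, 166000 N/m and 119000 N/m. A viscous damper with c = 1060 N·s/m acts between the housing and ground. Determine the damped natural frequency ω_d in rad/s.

39.0 rad/s

Series springs: 1/k_eq = 1/129000 + 1/166000 + 1/119000 = 2.218×10^-5, so k_eq = 45090 N/m.
ω_n = √(k_eq/m) = √(45090/20.8) = 46.56 rad/s.
Critical damping c_c = 2√(k_eq·m) = 2√(45090 × 20.8) = 1937 N·s/m, so ζ = c/c_c = 1060/1937 = 0.5473.
ω_d = ω_n√(1 − ζ²) = 46.56 × √(1 − 0.300) = 38.97 rad/s.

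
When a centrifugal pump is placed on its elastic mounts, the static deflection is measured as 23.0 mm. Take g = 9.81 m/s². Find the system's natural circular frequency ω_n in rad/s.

20.7 rad/s

ω_n = √(g/δ_st) = √(9.81/0.0230) = √426.5 = 20.65 rad/s.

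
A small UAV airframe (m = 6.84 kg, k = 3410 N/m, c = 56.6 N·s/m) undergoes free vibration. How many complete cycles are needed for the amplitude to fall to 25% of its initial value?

ζ = c/(2√(km)) = 56.6/(2√(3410 × 6.84)) = 56.6/305.4 = 0.1853.
Logarithmic decrement δ = 2πζ/√(1 − ζ²) = 2π × 0.1853/√(1 − 0.0343) = 1.185.
x_n/x₀ = e^(−nδ) ≤ 0.25; take ln: n ≥ ln(1/0.25)/δ = 1.386/1.185 = 1.170.
So 2 complete cycles are required.

2 cycles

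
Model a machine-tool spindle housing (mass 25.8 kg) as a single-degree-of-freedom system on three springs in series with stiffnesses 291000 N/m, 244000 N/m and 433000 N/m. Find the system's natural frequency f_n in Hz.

9.99 Hz

Series springs: 1/k_eq = 1/291000 + 1/244000 + 1/433000 = 9.844×10^-6, so k_eq = 101600 N/m.
ω_n = √(k_eq/m) = √(101600/25.8) = √3937 = 62.75 rad/s.
f_n = ω_n/(2π) = 62.75/6.283 = 9.987 Hz.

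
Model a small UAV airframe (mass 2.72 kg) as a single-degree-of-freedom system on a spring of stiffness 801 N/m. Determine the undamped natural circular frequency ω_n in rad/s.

17.2 rad/s

ω_n = √(k/m) = √(801.0/2.72) = √294.5 = 17.16 rad/s.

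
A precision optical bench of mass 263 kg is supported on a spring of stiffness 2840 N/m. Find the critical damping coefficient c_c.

1730 N·s/m

c_c = 2√(k·m) = 2√(2840 × 263) = 2 × 864.2 = 1728 N·s/m.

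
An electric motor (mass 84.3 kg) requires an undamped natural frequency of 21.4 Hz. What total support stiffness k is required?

1520000 N/m

ω_n = 2πf_n = 2π × 21.4 = 134.5 rad/s.
k = m·ω_n² = 84.3 × 134.5² = 84.3 × 18080 = 1524000 N/m.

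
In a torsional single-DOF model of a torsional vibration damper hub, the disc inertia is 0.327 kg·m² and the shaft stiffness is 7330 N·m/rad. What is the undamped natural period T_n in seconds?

ω_n = √(k_t/J) = √(7330/0.327) = √22420 = 149.7 rad/s.
T_n = 2π/ω_n = 6.283/149.7 = 0.04197 s.

0.0420 s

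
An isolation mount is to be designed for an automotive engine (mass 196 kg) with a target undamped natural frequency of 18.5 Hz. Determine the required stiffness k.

ω_n = 2πf_n = 2π × 18.5 = 116.2 rad/s.
k = m·ω_n² = 196 × 116.2² = 196 × 13510 = 2648000 N/m.

2650000 N/m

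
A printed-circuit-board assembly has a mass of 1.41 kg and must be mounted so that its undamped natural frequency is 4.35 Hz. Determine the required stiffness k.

1050 N/m

ω_n = 2πf_n = 2π × 4.35 = 27.33 rad/s.
k = m·ω_n² = 1.41 × 27.33² = 1.41 × 747.0 = 1053 N/m.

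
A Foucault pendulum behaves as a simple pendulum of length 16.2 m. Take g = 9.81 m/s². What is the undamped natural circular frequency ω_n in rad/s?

For a simple pendulum ω_n = √(g/L) = √(9.81/16.2) = √0.6056 = 0.7782 rad/s.

0.778 rad/s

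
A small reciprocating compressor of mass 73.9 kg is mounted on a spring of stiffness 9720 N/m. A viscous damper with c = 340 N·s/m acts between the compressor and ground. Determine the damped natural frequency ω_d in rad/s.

ω_n = √(k/m) = √(9720/73.9) = 11.47 rad/s.
Critical damping c_c = 2√(k·m) = 2√(9720 × 73.9) = 1695 N·s/m, so ζ = c/c_c = 340/1695 = 0.2006.
ω_d = ω_n√(1 − ζ²) = 11.47 × √(1 − 0.0402) = 11.24 rad/s.

11.2 rad/s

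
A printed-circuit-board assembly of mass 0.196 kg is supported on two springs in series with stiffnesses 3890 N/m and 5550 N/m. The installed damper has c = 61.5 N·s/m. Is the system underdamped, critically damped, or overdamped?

Series springs: 1/k_eq = 1/3890 + 1/5550 = 0.0004372, so k_eq = 2287 N/m.
c_c = 2√(k_eq·m) = 42.34 N·s/m; ζ = c/c_c = 61.5/42.34 = 1.45.
Since ζ > 1 the system is overdamped.

overdamped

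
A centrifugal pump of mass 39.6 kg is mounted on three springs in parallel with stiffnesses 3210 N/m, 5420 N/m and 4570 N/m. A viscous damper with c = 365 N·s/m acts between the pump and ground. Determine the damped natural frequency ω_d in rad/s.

Parallel springs add: k_eq = 3210 + 5420 + 4570 = 13200 N/m.
ω_n = √(k_eq/m) = √(13200/39.6) = 18.26 rad/s.
Critical damping c_c = 2√(k_eq·m) = 2√(13200 × 39.6) = 1446 N·s/m, so ζ = c/c_c = 365/1446 = 0.2524.
ω_d = ω_n√(1 − ζ²) = 18.26 × √(1 − 0.0637) = 17.67 rad/s.

17.7 rad/s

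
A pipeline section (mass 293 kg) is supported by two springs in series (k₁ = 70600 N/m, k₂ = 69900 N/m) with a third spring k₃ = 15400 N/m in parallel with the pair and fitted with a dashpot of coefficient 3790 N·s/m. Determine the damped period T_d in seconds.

Series pair: k_s = k₁k₂/(k₁+k₂) = (70600)(69900)/(70600 + 69900) = 35120 N/m. In parallel with k₃: k_eq = 35120 + 15400 = 50520 N/m.
ω_n = √(k_eq/m) = √(50520/293) = 13.13 rad/s.
Critical damping c_c = 2√(k_eq·m) = 2√(50520 × 293) = 7695 N·s/m, so ζ = c/c_c = 3790/7695 = 0.4925.
ω_d = ω_n√(1 − ζ²) = 13.13 × √(1 − 0.243) = 11.43 rad/s.
T_d = 2π/ω_d = 0.5498 s.

0.550 s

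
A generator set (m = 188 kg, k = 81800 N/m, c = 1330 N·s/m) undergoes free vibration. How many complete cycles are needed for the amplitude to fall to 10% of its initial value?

3 cycles

ζ = c/(2√(km)) = 1330/(2√(81800 × 188)) = 1330/7843 = 0.1696.
Logarithmic decrement δ = 2πζ/√(1 − ζ²) = 2π × 0.1696/√(1 − 0.0288) = 1.081.
x_n/x₀ = e^(−nδ) ≤ 0.1; take ln: n ≥ ln(1/0.1)/δ = 2.303/1.081 = 2.130.
So 3 complete cycles are required.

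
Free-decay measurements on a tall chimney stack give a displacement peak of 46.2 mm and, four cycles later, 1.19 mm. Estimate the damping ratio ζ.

Logarithmic decrement δ = (1/n)·ln(x₀/x_n) = (1/4)·ln(46.2/1.19) = (1/4)·ln(38.82) = 0.9148.
ζ = δ/√(4π² + δ²) = 0.9148/√(39.48 + 0.837) = 0.9148/6.349 = 0.1441.

0.144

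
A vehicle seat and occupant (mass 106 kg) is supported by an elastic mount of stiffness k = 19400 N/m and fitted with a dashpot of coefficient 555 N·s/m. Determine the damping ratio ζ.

ω_n = √(k/m) = √(19400/106) = 13.53 rad/s.
Critical damping c_c = 2√(k·m) = 2√(19400 × 106) = 2868 N·s/m, so ζ = c/c_c = 555/2868 = 0.1935.

0.194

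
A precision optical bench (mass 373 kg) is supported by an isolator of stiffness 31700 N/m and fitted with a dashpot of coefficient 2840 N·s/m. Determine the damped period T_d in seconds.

0.748 s

ω_n = √(k/m) = √(31700/373) = 9.219 rad/s.
Critical damping c_c = 2√(k·m) = 2√(31700 × 373) = 6877 N·s/m, so ζ = c/c_c = 2840/6877 = 0.4130.
ω_d = ω_n√(1 − ζ²) = 9.219 × √(1 − 0.171) = 8.396 rad/s.
T_d = 2π/ω_d = 0.7484 s.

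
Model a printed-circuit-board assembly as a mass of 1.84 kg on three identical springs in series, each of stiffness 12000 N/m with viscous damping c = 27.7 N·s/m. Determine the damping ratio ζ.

0.161

Series springs: 1/k_eq = 3/12000, so k_eq = 12000/3 = 4000 N/m.
ω_n = √(k_eq/m) = √(4000/1.84) = 46.63 rad/s.
Critical damping c_c = 2√(k_eq·m) = 2√(4000 × 1.84) = 171.6 N·s/m, so ζ = c/c_c = 27.7/171.6 = 0.1614.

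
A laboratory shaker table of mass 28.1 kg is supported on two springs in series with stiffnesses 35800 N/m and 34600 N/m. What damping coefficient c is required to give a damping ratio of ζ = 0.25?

Series springs: 1/k_eq = 1/35800 + 1/34600 = 5.683×10^-5, so k_eq = 17590 N/m.
c_c = 2√(k_eq·m) = 2√(17590 × 28.1) = 1406 N·s/m.
c = ζ·c_c = 0.25 × 1406 = 351.6 N·s/m.

352 N·s/m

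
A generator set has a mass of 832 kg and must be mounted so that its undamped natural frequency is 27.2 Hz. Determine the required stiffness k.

ω_n = 2πf_n = 2π × 27.2 = 170.9 rad/s.
k = m·ω_n² = 832 × 170.9² = 832 × 29210 = 24300000 N/m.

24300000 N/m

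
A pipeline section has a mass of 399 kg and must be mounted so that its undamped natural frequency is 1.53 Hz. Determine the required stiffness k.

ω_n = 2πf_n = 2π × 1.53 = 9.613 rad/s.
k = m·ω_n² = 399 × 9.613² = 399 × 92.42 = 36870 N/m.

36900 N/m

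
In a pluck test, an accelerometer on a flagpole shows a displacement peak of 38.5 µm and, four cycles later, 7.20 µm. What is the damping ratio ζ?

Logarithmic decrement δ = (1/n)·ln(x₀/x_n) = (1/4)·ln(38.5/7.20) = (1/4)·ln(5.347) = 0.4191.
ζ = δ/√(4π² + δ²) = 0.4191/√(39.48 + 0.176) = 0.4191/6.297 = 0.06656.

0.0666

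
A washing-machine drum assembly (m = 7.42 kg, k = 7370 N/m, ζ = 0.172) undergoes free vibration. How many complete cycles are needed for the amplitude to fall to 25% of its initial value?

Logarithmic decrement δ = 2πζ/√(1 − ζ²) = 2π × 0.1720/√(1 − 0.0296) = 1.097.
x_n/x₀ = e^(−nδ) ≤ 0.25; take ln: n ≥ ln(1/0.25)/δ = 1.386/1.097 = 1.264.
So 2 complete cycles are required.

2 cycles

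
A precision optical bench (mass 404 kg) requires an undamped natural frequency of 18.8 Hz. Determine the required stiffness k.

5640000 N/m

ω_n = 2πf_n = 2π × 18.8 = 118.1 rad/s.
k = m·ω_n² = 404 × 118.1² = 404 × 13950 = 5637000 N/m.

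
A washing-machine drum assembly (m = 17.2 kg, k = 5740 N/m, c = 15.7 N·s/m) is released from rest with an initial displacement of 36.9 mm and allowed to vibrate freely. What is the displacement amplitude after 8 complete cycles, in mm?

ζ = c/(2√(km)) = 15.7/(2√(5740 × 17.2)) = 15.7/628.4 = 0.02498.
Logarithmic decrement δ = 2πζ/√(1 − ζ²) = 2π × 0.02498/√(1 − 0.000624) = 0.1570.
After n cycles, x_n/x₀ = e^(−nδ), so x_8 = 36.9 × e^(−8 × 0.1570) = 36.9 × 0.2847 = 10.51 mm.

10.5 mm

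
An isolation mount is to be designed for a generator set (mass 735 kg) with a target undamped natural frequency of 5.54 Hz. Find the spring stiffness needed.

891000 N/m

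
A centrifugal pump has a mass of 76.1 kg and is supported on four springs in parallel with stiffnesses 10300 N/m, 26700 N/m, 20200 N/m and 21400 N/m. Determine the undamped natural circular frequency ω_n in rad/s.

Parallel springs add: k_eq = 10300 + 26700 + 20200 + 21400 = 78600 N/m.
ω_n = √(k_eq/m) = √(78600/76.1) = √1033 = 32.14 rad/s.

32.1 rad/s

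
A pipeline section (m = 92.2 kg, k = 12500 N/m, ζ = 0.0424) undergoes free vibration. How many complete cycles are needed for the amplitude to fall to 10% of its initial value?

Logarithmic decrement δ = 2πζ/√(1 − ζ²) = 2π × 0.04240/√(1 − 0.00180) = 0.2666.
x_n/x₀ = e^(−nδ) ≤ 0.1; take ln: n ≥ ln(1/0.1)/δ = 2.303/0.2666 = 8.635.
So 9 complete cycles are required.

9 cycles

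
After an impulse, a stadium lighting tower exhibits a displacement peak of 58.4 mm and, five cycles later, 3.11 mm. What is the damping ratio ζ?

Logarithmic decrement δ = (1/n)·ln(x₀/x_n) = (1/5)·ln(58.4/3.11) = (1/5)·ln(18.78) = 0.5865.
ζ = δ/√(4π² + δ²) = 0.5865/√(39.48 + 0.344) = 0.5865/6.311 = 0.09295.

0.0929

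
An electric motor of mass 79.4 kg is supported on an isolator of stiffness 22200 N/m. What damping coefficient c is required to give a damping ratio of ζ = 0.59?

1570 N·s/m

c_c = 2√(k·m) = 2√(22200 × 79.4) = 2655 N·s/m.
c = ζ·c_c = 0.59 × 2655 = 1567 N·s/m.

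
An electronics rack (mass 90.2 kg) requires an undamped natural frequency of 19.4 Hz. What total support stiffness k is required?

1340000 N/m

ω_n = 2πf_n = 2π × 19.4 = 121.9 rad/s.
k = m·ω_n² = 90.2 × 121.9² = 90.2 × 14860 = 1340000 N/m.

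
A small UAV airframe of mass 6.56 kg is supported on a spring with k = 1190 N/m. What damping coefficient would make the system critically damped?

c_c = 2√(k·m) = 2√(1190 × 6.56) = 2 × 88.35 = 176.7 N·s/m.

177 N·s/m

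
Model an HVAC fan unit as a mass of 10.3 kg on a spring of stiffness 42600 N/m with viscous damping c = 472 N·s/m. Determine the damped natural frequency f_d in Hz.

ω_n = √(k/m) = √(42600/10.3) = 64.31 rad/s.
Critical damping c_c = 2√(k·m) = 2√(42600 × 10.3) = 1325 N·s/m, so ζ = c/c_c = 472/1325 = 0.3563.
ω_d = ω_n√(1 − ζ²) = 64.31 × √(1 − 0.127) = 60.09 rad/s.
f_d = ω_d/(2π) = 9.564 Hz.

9.56 Hz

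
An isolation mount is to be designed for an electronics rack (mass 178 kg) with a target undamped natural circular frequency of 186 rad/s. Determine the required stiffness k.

6160000 N/m

k = m·ω_n² = 178 × 186.0² = 178 × 34600 = 6158000 N/m.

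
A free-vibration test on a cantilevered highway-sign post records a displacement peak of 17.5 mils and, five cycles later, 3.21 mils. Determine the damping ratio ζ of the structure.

Logarithmic decrement δ = (1/n)·ln(x₀/x_n) = (1/5)·ln(17.5/3.21) = (1/5)·ln(5.452) = 0.3392.
ζ = δ/√(4π² + δ²) = 0.3392/√(39.48 + 0.115) = 0.3392/6.292 = 0.05390.

0.0539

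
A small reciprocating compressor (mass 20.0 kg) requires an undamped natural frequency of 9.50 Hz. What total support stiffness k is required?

71300 N/m

ω_n = 2πf_n = 2π × 9.50 = 59.69 rad/s.
k = m·ω_n² = 20.0 × 59.69² = 20.0 × 3563 = 71260 N/m.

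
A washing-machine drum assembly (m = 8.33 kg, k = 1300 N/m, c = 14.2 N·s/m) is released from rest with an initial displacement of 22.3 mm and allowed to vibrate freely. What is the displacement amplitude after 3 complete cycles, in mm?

6.14 mm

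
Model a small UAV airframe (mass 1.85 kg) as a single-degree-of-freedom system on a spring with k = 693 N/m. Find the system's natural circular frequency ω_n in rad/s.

19.4 rad/s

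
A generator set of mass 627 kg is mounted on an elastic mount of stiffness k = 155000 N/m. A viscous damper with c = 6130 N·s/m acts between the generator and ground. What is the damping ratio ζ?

0.311

ω_n = √(k/m) = √(155000/627) = 15.72 rad/s.
Critical damping c_c = 2√(k·m) = 2√(155000 × 627) = 19720 N·s/m, so ζ = c/c_c = 6130/19720 = 0.3109.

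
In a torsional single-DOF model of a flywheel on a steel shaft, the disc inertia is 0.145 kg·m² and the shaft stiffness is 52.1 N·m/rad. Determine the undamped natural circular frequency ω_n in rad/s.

19.0 rad/s

ω_n = √(k_t/J) = √(52.1/0.145) = √359.3 = 18.96 rad/s.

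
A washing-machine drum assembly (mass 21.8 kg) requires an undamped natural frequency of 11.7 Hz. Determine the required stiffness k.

118000 N/m

ω_n = 2πf_n = 2π × 11.7 = 73.51 rad/s.
k = m·ω_n² = 21.8 × 73.51² = 21.8 × 5404 = 117800 N/m.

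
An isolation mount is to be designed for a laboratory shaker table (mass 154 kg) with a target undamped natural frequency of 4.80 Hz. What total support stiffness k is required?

ω_n = 2πf_n = 2π × 4.80 = 30.16 rad/s.
k = m·ω_n² = 154 × 30.16² = 154 × 909.6 = 140100 N/m.

140000 N/m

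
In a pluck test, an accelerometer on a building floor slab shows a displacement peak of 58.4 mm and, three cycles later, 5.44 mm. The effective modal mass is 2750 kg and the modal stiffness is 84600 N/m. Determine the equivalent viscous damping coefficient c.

Logarithmic decrement δ = (1/n)·ln(x₀/x_n) = (1/3)·ln(58.4/5.44) = (1/3)·ln(10.74) = 0.7912.
ζ = δ/√(4π² + δ²) = 0.7912/√(39.48 + 0.626) = 0.7912/6.333 = 0.1249.
c = ζ · 2√(km) = 0.1249 × 2√(84600 × 2750) = 0.1249 × 30510 = 3811 N·s/m.

3810 N·s/m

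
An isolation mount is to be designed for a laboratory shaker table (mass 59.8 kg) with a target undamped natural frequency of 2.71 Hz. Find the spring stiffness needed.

17300 N/m

ω_n = 2πf_n = 2π × 2.71 = 17.03 rad/s.
k = m·ω_n² = 59.8 × 17.03² = 59.8 × 289.9 = 17340 N/m.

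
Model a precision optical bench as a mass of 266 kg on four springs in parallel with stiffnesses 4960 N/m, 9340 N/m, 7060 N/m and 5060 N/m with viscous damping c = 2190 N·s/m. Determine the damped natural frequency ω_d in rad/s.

Parallel springs add: k_eq = 4960 + 9340 + 7060 + 5060 = 26420 N/m.
ω_n = √(k_eq/m) = √(26420/266) = 9.966 rad/s.
Critical damping c_c = 2√(k_eq·m) = 2√(26420 × 266) = 5302 N·s/m, so ζ = c/c_c = 2190/5302 = 0.4131.
ω_d = ω_n√(1 − ζ²) = 9.966 × √(1 − 0.171) = 9.076 rad/s.

9.08 rad/s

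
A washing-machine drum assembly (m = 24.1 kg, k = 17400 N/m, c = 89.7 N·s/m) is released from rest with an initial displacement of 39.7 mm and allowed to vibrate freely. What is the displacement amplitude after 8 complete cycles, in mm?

1.21 mm

ζ = c/(2√(km)) = 89.7/(2√(17400 × 24.1)) = 89.7/1295 = 0.06926.
Logarithmic decrement δ = 2πζ/√(1 − ζ²) = 2π × 0.06926/√(1 − 0.00480) = 0.4362.
After n cycles, x_n/x₀ = e^(−nδ), so x_8 = 39.7 × e^(−8 × 0.4362) = 39.7 × 0.03051 = 1.211 mm.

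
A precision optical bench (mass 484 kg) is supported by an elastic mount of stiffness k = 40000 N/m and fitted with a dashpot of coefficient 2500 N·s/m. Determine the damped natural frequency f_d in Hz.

1.39 Hz

ω_n = √(k/m) = √(40000/484) = 9.091 rad/s.
Critical damping c_c = 2√(k·m) = 2√(40000 × 484) = 8800 N·s/m, so ζ = c/c_c = 2500/8800 = 0.2841.
ω_d = ω_n√(1 − ζ²) = 9.091 × √(1 − 0.0807) = 8.716 rad/s.
f_d = ω_d/(2π) = 1.387 Hz.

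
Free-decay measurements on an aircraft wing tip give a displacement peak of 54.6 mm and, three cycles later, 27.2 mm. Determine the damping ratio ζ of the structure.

0.0369

Logarithmic decrement δ = (1/n)·ln(x₀/x_n) = (1/3)·ln(54.6/27.2) = (1/3)·ln(2.007) = 0.2323.
ζ = δ/√(4π² + δ²) = 0.2323/√(39.48 + 0.0540) = 0.2323/6.287 = 0.03694.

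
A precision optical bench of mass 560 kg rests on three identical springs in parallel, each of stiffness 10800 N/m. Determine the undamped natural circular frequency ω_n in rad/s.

Parallel springs add: k_eq = 3 × 10800 = 32400 N/m.
ω_n = √(k_eq/m) = √(32400/560) = √57.86 = 7.606 rad/s.

7.61 rad/s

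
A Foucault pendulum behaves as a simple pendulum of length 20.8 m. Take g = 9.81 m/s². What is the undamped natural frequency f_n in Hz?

For a simple pendulum ω_n = √(g/L) = √(9.81/20.8) = √0.4716 = 0.6868 rad/s.
f_n = ω_n/(2π) = 0.6868/6.283 = 0.1093 Hz.

0.109 Hz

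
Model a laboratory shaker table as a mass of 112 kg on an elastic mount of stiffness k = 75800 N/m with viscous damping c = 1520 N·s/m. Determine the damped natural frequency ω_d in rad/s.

ω_n = √(k/m) = √(75800/112) = 26.02 rad/s.
Critical damping c_c = 2√(k·m) = 2√(75800 × 112) = 5827 N·s/m, so ζ = c/c_c = 1520/5827 = 0.2608.
ω_d = ω_n√(1 − ζ²) = 26.02 × √(1 − 0.0680) = 25.11 rad/s.

25.1 rad/s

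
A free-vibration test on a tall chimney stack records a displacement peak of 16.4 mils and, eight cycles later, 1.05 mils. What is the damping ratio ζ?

0.0546

Logarithmic decrement δ = (1/n)·ln(x₀/x_n) = (1/8)·ln(16.4/1.05) = (1/8)·ln(15.62) = 0.3436.
ζ = δ/√(4π² + δ²) = 0.3436/√(39.48 + 0.118) = 0.3436/6.293 = 0.05460.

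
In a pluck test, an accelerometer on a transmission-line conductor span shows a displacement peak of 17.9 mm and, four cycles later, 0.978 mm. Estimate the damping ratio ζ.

0.115

Logarithmic decrement δ = (1/n)·ln(x₀/x_n) = (1/4)·ln(17.9/0.978) = (1/4)·ln(18.30) = 0.7268.
ζ = δ/√(4π² + δ²) = 0.7268/√(39.48 + 0.528) = 0.7268/6.325 = 0.1149.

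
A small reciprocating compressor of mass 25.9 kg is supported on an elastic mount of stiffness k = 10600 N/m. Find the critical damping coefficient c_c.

1050 N·s/m

c_c = 2√(k·m) = 2√(10600 × 25.9) = 2 × 524.0 = 1048 N·s/m.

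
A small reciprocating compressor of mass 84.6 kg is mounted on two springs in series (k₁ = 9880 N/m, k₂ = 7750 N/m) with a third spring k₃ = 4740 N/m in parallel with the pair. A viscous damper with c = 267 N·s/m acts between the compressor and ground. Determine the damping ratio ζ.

Series pair: k_s = k₁k₂/(k₁+k₂) = (9880)(7750)/(9880 + 7750) = 4343 N/m. In parallel with k₃: k_eq = 4343 + 4740 = 9083 N/m.
ω_n = √(k_eq/m) = √(9083/84.6) = 10.36 rad/s.
Critical damping c_c = 2√(k_eq·m) = 2√(9083 × 84.6) = 1753 N·s/m, so ζ = c/c_c = 267/1753 = 0.1523.

0.152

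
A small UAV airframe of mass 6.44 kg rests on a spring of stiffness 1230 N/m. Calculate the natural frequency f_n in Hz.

ω_n = √(k/m) = √(1230/6.44) = √191.0 = 13.82 rad/s.
f_n = ω_n/(2π) = 13.82/6.283 = 2.200 Hz.

2.20 Hz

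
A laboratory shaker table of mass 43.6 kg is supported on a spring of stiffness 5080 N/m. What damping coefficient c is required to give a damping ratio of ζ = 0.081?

c_c = 2√(k·m) = 2√(5080 × 43.6) = 941.3 N·s/m.
c = ζ·c_c = 0.081 × 941.3 = 76.24 N·s/m.

76.2 N·s/m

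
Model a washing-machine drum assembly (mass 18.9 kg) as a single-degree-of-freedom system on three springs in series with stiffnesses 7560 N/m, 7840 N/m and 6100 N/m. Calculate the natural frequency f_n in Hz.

Series springs: 1/k_eq = 1/7560 + 1/7840 + 1/6100 = 0.0004238, so k_eq = 2360 N/m.
ω_n = √(k_eq/m) = √(2360/18.9) = √124.9 = 11.17 rad/s.
f_n = ω_n/(2π) = 11.17/6.283 = 1.778 Hz.

1.78 Hz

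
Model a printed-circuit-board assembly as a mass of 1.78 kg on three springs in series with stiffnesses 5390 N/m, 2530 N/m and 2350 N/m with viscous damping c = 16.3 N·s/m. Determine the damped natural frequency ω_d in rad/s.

23.2 rad/s

Series springs: 1/k_eq = 1/5390 + 1/2530 + 1/2350 = 0.001006, so k_eq = 993.7 N/m.
ω_n = √(k_eq/m) = √(993.7/1.78) = 23.63 rad/s.
Critical damping c_c = 2√(k_eq·m) = 2√(993.7 × 1.78) = 84.11 N·s/m, so ζ = c/c_c = 16.3/84.11 = 0.1938.
ω_d = ω_n√(1 − ζ²) = 23.63 × √(1 − 0.0376) = 23.18 rad/s.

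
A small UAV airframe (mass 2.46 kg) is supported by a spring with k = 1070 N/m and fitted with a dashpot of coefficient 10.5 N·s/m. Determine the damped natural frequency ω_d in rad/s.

20.7 rad/s

ω_n = √(k/m) = √(1070/2.46) = 20.86 rad/s.
Critical damping c_c = 2√(k·m) = 2√(1070 × 2.46) = 102.6 N·s/m, so ζ = c/c_c = 10.5/102.6 = 0.1023.
ω_d = ω_n√(1 − ζ²) = 20.86 × √(1 − 0.0105) = 20.75 rad/s.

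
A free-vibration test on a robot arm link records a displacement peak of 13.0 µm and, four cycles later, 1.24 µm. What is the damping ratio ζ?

Logarithmic decrement δ = (1/n)·ln(x₀/x_n) = (1/4)·ln(13.0/1.24) = (1/4)·ln(10.48) = 0.5875.
ζ = δ/√(4π² + δ²) = 0.5875/√(39.48 + 0.345) = 0.5875/6.311 = 0.09309.

0.0931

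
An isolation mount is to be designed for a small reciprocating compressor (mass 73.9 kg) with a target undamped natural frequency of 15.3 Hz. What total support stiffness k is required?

683000 N/m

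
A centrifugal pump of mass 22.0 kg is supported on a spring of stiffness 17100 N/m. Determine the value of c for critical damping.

c_c = 2√(k·m) = 2√(17100 × 22.0) = 2 × 613.4 = 1227 N·s/m.

1230 N·s/m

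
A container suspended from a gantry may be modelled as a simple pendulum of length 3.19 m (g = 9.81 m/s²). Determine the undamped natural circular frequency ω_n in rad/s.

1.75 rad/s

For a simple pendulum ω_n = √(g/L) = √(9.81/3.19) = √3.075 = 1.754 rad/s.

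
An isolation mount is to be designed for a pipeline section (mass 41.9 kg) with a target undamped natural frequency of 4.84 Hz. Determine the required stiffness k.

38700 N/m

ω_n = 2πf_n = 2π × 4.84 = 30.41 rad/s.
k = m·ω_n² = 41.9 × 30.41² = 41.9 × 924.8 = 38750 N/m.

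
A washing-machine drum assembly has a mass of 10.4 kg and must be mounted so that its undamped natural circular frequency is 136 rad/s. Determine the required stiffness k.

192000 N/m

k = m·ω_n² = 10.4 × 136.0² = 10.4 × 18500 = 192400 N/m.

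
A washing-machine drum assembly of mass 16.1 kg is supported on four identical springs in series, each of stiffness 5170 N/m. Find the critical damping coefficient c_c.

289 N·s/m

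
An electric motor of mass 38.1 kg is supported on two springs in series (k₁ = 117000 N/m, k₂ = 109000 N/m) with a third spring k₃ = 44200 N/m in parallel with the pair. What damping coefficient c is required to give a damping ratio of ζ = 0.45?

Series pair: k_s = k₁k₂/(k₁+k₂) = (117000)(109000)/(117000 + 109000) = 56430 N/m. In parallel with k₃: k_eq = 56430 + 44200 = 100600 N/m.
c_c = 2√(k_eq·m) = 2√(100600 × 38.1) = 3916 N·s/m.
c = ζ·c_c = 0.45 × 3916 = 1762 N·s/m.

1760 N·s/m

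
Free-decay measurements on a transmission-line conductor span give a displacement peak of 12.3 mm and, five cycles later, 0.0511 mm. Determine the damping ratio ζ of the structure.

0.172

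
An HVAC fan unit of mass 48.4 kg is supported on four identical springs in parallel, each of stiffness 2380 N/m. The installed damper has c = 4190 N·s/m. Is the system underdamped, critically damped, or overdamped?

Parallel springs add: k_eq = 4 × 2380 = 9520 N/m.
c_c = 2√(k_eq·m) = 1358 N·s/m; ζ = c/c_c = 4190/1358 = 3.09.
Since ζ > 1 the system is overdamped.

overdamped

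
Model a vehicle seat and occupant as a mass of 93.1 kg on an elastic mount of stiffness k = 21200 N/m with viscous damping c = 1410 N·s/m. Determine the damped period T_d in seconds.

0.481 s

ω_n = √(k/m) = √(21200/93.1) = 15.09 rad/s.
Critical damping c_c = 2√(k·m) = 2√(21200 × 93.1) = 2810 N·s/m, so ζ = c/c_c = 1410/2810 = 0.5018.
ω_d = ω_n√(1 − ζ²) = 15.09 × √(1 − 0.252) = 13.05 rad/s.
T_d = 2π/ω_d = 0.4814 s.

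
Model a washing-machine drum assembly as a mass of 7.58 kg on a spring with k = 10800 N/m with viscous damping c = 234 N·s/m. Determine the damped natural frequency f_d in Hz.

5.48 Hz

ω_n = √(k/m) = √(10800/7.58) = 37.75 rad/s.
Critical damping c_c = 2√(k·m) = 2√(10800 × 7.58) = 572.2 N·s/m, so ζ = c/c_c = 234/572.2 = 0.4089.
ω_d = ω_n√(1 − ζ²) = 37.75 × √(1 − 0.167) = 34.45 rad/s.
f_d = ω_d/(2π) = 5.482 Hz.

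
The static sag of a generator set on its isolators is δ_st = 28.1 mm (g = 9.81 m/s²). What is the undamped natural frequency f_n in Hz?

2.97 Hz

ω_n = √(g/δ_st) = √(9.81/0.0281) = √349.1 = 18.68 rad/s.
f_n = ω_n/(2π) = 18.68/6.283 = 2.974 Hz.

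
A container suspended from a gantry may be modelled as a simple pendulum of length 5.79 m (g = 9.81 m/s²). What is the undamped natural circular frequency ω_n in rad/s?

1.30 rad/s

For a simple pendulum ω_n = √(g/L) = √(9.81/5.79) = √1.694 = 1.302 rad/s.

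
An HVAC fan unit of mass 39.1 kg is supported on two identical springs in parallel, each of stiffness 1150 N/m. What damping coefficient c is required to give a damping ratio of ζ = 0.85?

Parallel springs add: k_eq = 2 × 1150 = 2300 N/m.
c_c = 2√(k_eq·m) = 2√(2300 × 39.1) = 599.8 N·s/m.
c = ζ·c_c = 0.85 × 599.8 = 509.8 N·s/m.

510 N·s/m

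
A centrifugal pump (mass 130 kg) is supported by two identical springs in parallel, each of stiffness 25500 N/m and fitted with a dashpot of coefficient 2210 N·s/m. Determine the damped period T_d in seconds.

Parallel springs add: k_eq = 2 × 25500 = 51000 N/m.
ω_n = √(k_eq/m) = √(51000/130) = 19.81 rad/s.
Critical damping c_c = 2√(k_eq·m) = 2√(51000 × 130) = 5150 N·s/m, so ζ = c/c_c = 2210/5150 = 0.4291.
ω_d = ω_n√(1 − ζ²) = 19.81 × √(1 − 0.184) = 17.89 rad/s.
T_d = 2π/ω_d = 0.3512 s.

0.351 s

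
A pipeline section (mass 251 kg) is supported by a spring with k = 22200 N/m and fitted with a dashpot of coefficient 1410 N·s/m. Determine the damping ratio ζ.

0.299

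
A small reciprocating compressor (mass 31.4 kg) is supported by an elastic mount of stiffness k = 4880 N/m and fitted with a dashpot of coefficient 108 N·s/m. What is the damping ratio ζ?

0.138

ω_n = √(k/m) = √(4880/31.4) = 12.47 rad/s.
Critical damping c_c = 2√(k·m) = 2√(4880 × 31.4) = 782.9 N·s/m, so ζ = c/c_c = 108/782.9 = 0.1379.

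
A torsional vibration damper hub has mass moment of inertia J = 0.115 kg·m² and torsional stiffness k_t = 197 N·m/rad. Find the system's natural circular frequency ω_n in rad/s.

41.4 rad/s

ω_n = √(k_t/J) = √(197/0.115) = √1713 = 41.39 rad/s.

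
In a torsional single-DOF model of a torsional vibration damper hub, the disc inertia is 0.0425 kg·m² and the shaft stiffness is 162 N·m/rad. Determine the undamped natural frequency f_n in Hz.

9.83 Hz

ω_n = √(k_t/J) = √(162/0.0425) = √3812 = 61.74 rad/s.
f_n = ω_n/(2π) = 61.74/6.283 = 9.826 Hz.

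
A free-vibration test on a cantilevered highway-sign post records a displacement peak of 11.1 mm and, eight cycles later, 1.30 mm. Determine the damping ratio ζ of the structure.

Logarithmic decrement δ = (1/n)·ln(x₀/x_n) = (1/8)·ln(11.1/1.30) = (1/8)·ln(8.538) = 0.2681.
ζ = δ/√(4π² + δ²) = 0.2681/√(39.48 + 0.0719) = 0.2681/6.289 = 0.04263.

0.0426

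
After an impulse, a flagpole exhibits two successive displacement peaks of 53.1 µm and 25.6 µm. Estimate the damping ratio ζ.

Logarithmic decrement δ = (1/n)·ln(x₀/x_n) = (1/1)·ln(53.1/25.6) = (1/1)·ln(2.074) = 0.7296.
ζ = δ/√(4π² + δ²) = 0.7296/√(39.48 + 0.532) = 0.7296/6.325 = 0.1153.

0.115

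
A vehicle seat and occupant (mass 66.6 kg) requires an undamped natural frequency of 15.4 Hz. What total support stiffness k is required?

624000 N/m

ω_n = 2πf_n = 2π × 15.4 = 96.76 rad/s.
k = m·ω_n² = 66.6 × 96.76² = 66.6 × 9363 = 623600 N/m.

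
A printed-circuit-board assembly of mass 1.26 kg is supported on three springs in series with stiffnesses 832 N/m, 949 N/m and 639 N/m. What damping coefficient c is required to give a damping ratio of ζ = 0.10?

Series springs: 1/k_eq = 1/832 + 1/949 + 1/639 = 0.003821, so k_eq = 261.7 N/m.
c_c = 2√(k_eq·m) = 2√(261.7 × 1.26) = 36.32 N·s/m.
c = ζ·c_c = 0.10 × 36.32 = 3.632 N·s/m.

3.63 N·s/m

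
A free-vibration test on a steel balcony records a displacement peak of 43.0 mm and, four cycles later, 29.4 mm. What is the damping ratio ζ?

Logarithmic decrement δ = (1/n)·ln(x₀/x_n) = (1/4)·ln(43.0/29.4) = (1/4)·ln(1.463) = 0.09505.
ζ = δ/√(4π² + δ²) = 0.09505/√(39.48 + 0.00903) = 0.09505/6.284 = 0.01513.

0.0151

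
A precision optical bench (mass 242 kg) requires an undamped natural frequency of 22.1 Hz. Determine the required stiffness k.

4670000 N/m

ω_n = 2πf_n = 2π × 22.1 = 138.9 rad/s.
k = m·ω_n² = 242 × 138.9² = 242 × 19280 = 4666000 N/m.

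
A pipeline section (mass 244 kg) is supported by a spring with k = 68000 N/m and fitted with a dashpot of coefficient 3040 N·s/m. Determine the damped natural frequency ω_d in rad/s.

ω_n = √(k/m) = √(68000/244) = 16.69 rad/s.
Critical damping c_c = 2√(k·m) = 2√(68000 × 244) = 8147 N·s/m, so ζ = c/c_c = 3040/8147 = 0.3732.
ω_d = ω_n√(1 − ζ²) = 16.69 × √(1 − 0.139) = 15.49 rad/s.

15.5 rad/s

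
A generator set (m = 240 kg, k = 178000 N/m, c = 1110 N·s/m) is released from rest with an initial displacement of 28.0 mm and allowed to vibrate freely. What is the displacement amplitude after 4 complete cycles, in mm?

3.29 mm

ζ = c/(2√(km)) = 1110/(2√(178000 × 240)) = 1110/13070 = 0.08491.
Logarithmic decrement δ = 2πζ/√(1 − ζ²) = 2π × 0.08491/√(1 − 0.00721) = 0.5355.
After n cycles, x_n/x₀ = e^(−nδ), so x_4 = 28.0 × e^(−4 × 0.5355) = 28.0 × 0.1174 = 3.288 mm.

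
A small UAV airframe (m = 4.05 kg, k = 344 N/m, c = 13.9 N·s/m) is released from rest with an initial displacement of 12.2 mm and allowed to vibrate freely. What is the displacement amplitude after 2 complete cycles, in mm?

ζ = c/(2√(km)) = 13.9/(2√(344 × 4.05)) = 13.9/74.65 = 0.1862.
Logarithmic decrement δ = 2πζ/√(1 − ζ²) = 2π × 0.1862/√(1 − 0.0347) = 1.191.
After n cycles, x_n/x₀ = e^(−nδ), so x_2 = 12.2 × e^(−2 × 1.191) = 12.2 × 0.09241 = 1.127 mm.

1.13 mm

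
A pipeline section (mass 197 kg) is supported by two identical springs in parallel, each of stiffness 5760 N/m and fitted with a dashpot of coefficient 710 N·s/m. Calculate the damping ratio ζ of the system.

Parallel springs add: k_eq = 2 × 5760 = 11520 N/m.
ω_n = √(k_eq/m) = √(11520/197) = 7.647 rad/s.
Critical damping c_c = 2√(k_eq·m) = 2√(11520 × 197) = 3013 N·s/m, so ζ = c/c_c = 710/3013 = 0.2357.

0.236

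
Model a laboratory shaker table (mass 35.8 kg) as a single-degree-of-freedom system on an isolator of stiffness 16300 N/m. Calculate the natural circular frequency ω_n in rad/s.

21.3 rad/s

ω_n = √(k/m) = √(16300/35.8) = √455.3 = 21.34 rad/s.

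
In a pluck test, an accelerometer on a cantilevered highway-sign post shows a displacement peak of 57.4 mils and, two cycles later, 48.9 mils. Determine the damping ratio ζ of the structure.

Logarithmic decrement δ = (1/n)·ln(x₀/x_n) = (1/2)·ln(57.4/48.9) = (1/2)·ln(1.174) = 0.08013.
ζ = δ/√(4π² + δ²) = 0.08013/√(39.48 + 0.00642) = 0.08013/6.284 = 0.01275.

0.0128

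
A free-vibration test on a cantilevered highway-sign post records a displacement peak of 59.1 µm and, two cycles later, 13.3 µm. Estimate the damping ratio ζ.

0.118

Logarithmic decrement δ = (1/n)·ln(x₀/x_n) = (1/2)·ln(59.1/13.3) = (1/2)·ln(4.444) = 0.7457.
ζ = δ/√(4π² + δ²) = 0.7457/√(39.48 + 0.556) = 0.7457/6.327 = 0.1179.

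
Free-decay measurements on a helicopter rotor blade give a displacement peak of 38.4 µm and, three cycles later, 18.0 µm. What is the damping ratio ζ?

Logarithmic decrement δ = (1/n)·ln(x₀/x_n) = (1/3)·ln(38.4/18.0) = (1/3)·ln(2.133) = 0.2526.
ζ = δ/√(4π² + δ²) = 0.2526/√(39.48 + 0.0638) = 0.2526/6.288 = 0.04016.

0.0402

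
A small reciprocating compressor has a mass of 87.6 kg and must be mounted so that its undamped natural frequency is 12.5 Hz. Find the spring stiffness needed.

540000 N/m

ω_n = 2πf_n = 2π × 12.5 = 78.54 rad/s.
k = m·ω_n² = 87.6 × 78.54² = 87.6 × 6169 = 540400 N/m.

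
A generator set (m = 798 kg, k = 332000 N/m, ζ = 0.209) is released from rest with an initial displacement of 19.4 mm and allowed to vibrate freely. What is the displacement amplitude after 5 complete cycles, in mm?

Logarithmic decrement δ = 2πζ/√(1 − ζ²) = 2π × 0.2090/√(1 − 0.0437) = 1.343.
After n cycles, x_n/x₀ = e^(−nδ), so x_5 = 19.4 × e^(−5 × 1.343) = 19.4 × 0.001214 = 0.02354 mm.

0.0235 mm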